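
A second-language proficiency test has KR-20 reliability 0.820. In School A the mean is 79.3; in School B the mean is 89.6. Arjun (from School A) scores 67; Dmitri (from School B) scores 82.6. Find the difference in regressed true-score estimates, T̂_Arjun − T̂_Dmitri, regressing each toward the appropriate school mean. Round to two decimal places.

T̂_Arjun = 0.820(67) + 0.180(79.3) = 69.2140
T̂_Dmitri = 0.820(82.6) + 0.180(89.6) = 83.8600
Difference = 69.2140 − 83.8600 = -14.6460

-14.65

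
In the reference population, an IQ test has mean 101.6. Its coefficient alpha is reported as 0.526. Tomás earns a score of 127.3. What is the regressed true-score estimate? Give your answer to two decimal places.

Kelley's formula gives T̂ = 0.526·127.3 + 0.474·101.6 = 66.9598 + 48.1584 = 115.118.

115.12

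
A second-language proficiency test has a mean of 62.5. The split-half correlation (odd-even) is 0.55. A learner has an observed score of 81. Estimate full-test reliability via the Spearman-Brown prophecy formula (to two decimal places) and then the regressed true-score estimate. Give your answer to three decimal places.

Spearman-Brown: ρ = 2r/(1 + r) = 2(0.55)/(1 + 0.55) = 1.100/1.55 = 0.7097 → 0.71
T̂ = ρX + (1 − ρ)μ
  = 0.71 × 81 + 0.29 × 62.5
  = 57.51 + 18.125
  = 75.6350
  ≈ 75.635

75.635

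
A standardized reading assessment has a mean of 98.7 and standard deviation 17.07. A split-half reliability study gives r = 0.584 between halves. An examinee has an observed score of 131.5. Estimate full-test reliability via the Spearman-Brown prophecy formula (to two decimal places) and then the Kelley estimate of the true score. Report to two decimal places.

Spearman-Brown: ρ = 2r/(1 + r) = 2(0.584)/(1 + 0.584) = 1.1680/1.584 = 0.7374 → 0.74
T̂ = 0.74(131.5) + 0.26(98.7) = 97.310 + 25.662 = 122.972 → 122.97

122.97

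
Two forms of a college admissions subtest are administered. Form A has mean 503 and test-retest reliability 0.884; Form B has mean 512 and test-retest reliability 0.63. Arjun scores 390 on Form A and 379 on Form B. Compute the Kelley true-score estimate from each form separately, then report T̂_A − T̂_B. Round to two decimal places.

-25.10

T̂_A = 0.884(390) + 0.116(503) = 403.1080
T̂_B = 0.63(379) + 0.37(512) = 428.2100
T̂_A − T̂_B = -25.1020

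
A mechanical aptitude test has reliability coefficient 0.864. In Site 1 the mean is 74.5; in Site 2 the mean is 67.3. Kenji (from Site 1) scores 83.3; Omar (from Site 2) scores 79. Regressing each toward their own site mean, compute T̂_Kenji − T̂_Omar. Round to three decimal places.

4.694

T̂_Kenji = 0.864(83.3) + 0.136(74.5) = 82.10320
T̂_Omar = 0.864(79) + 0.136(67.3) = 77.40880
Difference = 82.10320 − 77.40880 = 4.69440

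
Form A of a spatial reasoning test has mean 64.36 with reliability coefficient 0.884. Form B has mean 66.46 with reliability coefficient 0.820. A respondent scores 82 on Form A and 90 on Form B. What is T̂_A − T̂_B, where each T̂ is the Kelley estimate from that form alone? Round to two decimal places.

-5.81

T̂_A = 0.884(82) + 0.116(64.36) = 79.9538
T̂_B = 0.820(90) + 0.180(66.46) = 85.7628
T̂_A − T̂_B = -5.8090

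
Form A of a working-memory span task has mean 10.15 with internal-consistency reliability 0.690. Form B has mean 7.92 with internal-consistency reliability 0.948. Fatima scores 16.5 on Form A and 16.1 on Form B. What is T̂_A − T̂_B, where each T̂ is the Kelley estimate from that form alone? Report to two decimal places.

T̂_A = 0.690(16.5) + 0.310(10.15) = 14.5315
T̂_B = 0.948(16.1) + 0.052(7.92) = 15.6746
T̂_A − T̂_B = -1.1431

-1.14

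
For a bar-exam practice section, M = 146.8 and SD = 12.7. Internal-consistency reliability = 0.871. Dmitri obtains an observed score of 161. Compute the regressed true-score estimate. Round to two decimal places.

T̂ = ρX + (1 − ρ)μ
  = 0.871 × 161 + 0.129 × 146.8
  = 140.231 + 18.9372
  = 159.168
  ≈ 159.17

159.17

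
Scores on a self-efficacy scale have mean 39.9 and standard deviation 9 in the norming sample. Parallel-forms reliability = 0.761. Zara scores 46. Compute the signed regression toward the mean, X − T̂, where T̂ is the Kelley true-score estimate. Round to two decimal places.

T̂ = ρX + (1 − ρ)μ
  = 0.761 × 46 + 0.239 × 39.9
  = 35.006 + 9.5361
  = 44.5421
  ≈ 44.542
X − T̂ = 46 − 44.542 = 1.458 → 1.46

1.46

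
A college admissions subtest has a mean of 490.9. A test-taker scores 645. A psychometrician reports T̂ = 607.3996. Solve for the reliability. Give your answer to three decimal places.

T̂ = ρX + (1 − ρ)μ  ⇒  T̂ − μ = ρ(X − μ)
ρ = (T̂ − μ)/(X − μ) = (607.3996 − 490.9) / (645 − 490.9) = 116.4996 / 154.1 = 0.75600

0.756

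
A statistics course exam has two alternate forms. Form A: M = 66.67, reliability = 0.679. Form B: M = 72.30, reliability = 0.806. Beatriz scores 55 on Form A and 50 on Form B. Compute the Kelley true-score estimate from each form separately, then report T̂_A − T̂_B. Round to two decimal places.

4.42

T̂_A = 0.679(55) + 0.321(66.67) = 58.7461
T̂_B = 0.806(50) + 0.194(72.30) = 54.3262
T̂_A − T̂_B = 4.4199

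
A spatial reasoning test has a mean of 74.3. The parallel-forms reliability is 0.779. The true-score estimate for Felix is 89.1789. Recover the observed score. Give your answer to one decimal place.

T̂ = ρX + (1 − ρ)μ  ⇒  X = (T̂ − (1 − ρ)μ) / ρ
X = (89.1789 − 0.221 × 74.3) / 0.779 = (89.1789 − 16.4203) / 0.779 = 72.7586 / 0.779 = 93.400

93.4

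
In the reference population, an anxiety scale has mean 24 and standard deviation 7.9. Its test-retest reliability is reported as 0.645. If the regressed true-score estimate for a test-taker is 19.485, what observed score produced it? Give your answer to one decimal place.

T̂ = ρX + (1 − ρ)μ  ⇒  X = (T̂ − (1 − ρ)μ) / ρ
X = (19.485 − 0.355 × 24) / 0.645 = (19.485 − 8.520) / 0.645 = 10.965 / 0.645 = 17.000

17.0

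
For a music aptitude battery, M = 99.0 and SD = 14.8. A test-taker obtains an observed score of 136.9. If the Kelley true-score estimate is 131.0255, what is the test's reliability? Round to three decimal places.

0.845

T̂ = ρX + (1 − ρ)μ  ⇒  T̂ − μ = ρ(X − μ)
ρ = (T̂ − μ)/(X − μ) = (131.0255 − 99.0) / (136.9 − 99.0) = 32.0255 / 37.9 = 0.84500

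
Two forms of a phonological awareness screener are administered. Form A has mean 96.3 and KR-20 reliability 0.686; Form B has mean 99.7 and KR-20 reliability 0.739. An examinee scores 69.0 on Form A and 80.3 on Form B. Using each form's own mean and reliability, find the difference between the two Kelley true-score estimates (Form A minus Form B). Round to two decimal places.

T̂_A = 0.686(69.0) + 0.314(96.3) = 77.5722
T̂_B = 0.739(80.3) + 0.261(99.7) = 85.3634
T̂_A − T̂_B = -7.7912

-7.79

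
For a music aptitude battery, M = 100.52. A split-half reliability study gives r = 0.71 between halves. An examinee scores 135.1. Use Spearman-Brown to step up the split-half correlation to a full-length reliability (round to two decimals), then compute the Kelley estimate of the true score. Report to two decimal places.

129.22

Spearman-Brown: ρ = 2r/(1 + r) = 2(0.71)/(1 + 0.71) = 1.420/1.71 = 0.8304 → 0.83
Weight the observed score by reliability and the mean by (1 − reliability): T̂ = 0.83·135.1 + 0.17·100.52 = 112.133 + 17.0884 = 129.221.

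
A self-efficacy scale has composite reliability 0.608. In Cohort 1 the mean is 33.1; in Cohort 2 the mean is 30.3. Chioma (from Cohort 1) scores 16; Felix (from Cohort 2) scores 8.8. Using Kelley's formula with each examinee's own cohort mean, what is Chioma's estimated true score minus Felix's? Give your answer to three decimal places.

T̂_Chioma = 0.608(16) + 0.392(33.1) = 22.70320
T̂_Felix = 0.608(8.8) + 0.392(30.3) = 17.22800
Difference = 22.70320 − 17.22800 = 5.47520

5.475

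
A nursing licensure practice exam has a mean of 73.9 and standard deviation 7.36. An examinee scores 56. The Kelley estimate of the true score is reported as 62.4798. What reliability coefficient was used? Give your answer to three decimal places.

0.638

T̂ = ρX + (1 − ρ)μ  ⇒  T̂ − μ = ρ(X − μ)
ρ = (T̂ − μ)/(X − μ) = (62.4798 − 73.9) / (56 − 73.9) = -11.4202 / -17.9 = 0.63800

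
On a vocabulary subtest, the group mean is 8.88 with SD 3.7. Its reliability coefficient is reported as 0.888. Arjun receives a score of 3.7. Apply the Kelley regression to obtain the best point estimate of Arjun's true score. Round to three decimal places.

T̂ = 0.888(3.7) + 0.112(8.88) = 3.2856 + 0.99456 = 4.2802 → 4.280

4.280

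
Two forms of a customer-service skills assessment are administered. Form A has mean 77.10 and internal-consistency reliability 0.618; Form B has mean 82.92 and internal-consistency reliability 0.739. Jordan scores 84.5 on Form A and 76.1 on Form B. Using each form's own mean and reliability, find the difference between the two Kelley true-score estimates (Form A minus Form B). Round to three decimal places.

T̂_A = 0.618(84.5) + 0.382(77.10) = 81.67320
T̂_B = 0.739(76.1) + 0.261(82.92) = 77.88002
T̂_A − T̂_B = 3.79318

3.793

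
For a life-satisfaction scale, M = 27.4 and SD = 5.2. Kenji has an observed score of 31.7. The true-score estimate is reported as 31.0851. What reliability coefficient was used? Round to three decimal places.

0.857

T̂ = ρX + (1 − ρ)μ  ⇒  T̂ − μ = ρ(X − μ)
ρ = (T̂ − μ)/(X − μ) = (31.0851 − 27.4) / (31.7 − 27.4) = 3.6851 / 4.3 = 0.85700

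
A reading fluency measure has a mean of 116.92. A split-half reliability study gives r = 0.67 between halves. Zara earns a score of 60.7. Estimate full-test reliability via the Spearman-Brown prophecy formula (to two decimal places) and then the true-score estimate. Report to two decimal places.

Spearman-Brown: ρ = 2r/(1 + r) = 2(0.67)/(1 + 0.67) = 1.340/1.67 = 0.8024 → 0.80
T̂ = 0.80(60.7) + 0.20(116.92) = 48.560 + 23.3840 = 71.944 → 71.94

71.94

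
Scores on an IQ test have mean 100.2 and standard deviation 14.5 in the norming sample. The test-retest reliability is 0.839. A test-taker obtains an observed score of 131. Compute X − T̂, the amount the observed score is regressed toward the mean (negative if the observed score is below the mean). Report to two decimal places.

4.96

T̂ = 0.839(131) + 0.161(100.2) = 109.909 + 16.1322 = 126.0412 → 126.041
X − T̂ = 131 − 126.041 = 4.959 → 4.96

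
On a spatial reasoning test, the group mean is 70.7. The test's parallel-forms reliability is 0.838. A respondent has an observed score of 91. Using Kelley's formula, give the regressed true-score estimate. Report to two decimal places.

87.71

T̂ = 0.838(91) + 0.162(70.7) = 76.258 + 11.4534 = 87.711 → 87.71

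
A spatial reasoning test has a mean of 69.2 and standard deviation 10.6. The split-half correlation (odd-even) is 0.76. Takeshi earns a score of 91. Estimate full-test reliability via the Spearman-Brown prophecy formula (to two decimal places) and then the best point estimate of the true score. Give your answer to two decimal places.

Spearman-Brown: ρ = 2r/(1 + r) = 2(0.76)/(1 + 0.76) = 1.520/1.76 = 0.8636 → 0.86
T̂ = 0.86(91) + 0.14(69.2) = 78.26 + 9.688 = 87.948 → 87.95

87.95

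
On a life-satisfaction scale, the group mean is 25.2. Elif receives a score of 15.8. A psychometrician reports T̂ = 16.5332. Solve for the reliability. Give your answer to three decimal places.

0.922

T̂ = ρX + (1 − ρ)μ  ⇒  T̂ − μ = ρ(X − μ)
ρ = (T̂ − μ)/(X − μ) = (16.5332 − 25.2) / (15.8 − 25.2) = -8.6668 / -9.4 = 0.92200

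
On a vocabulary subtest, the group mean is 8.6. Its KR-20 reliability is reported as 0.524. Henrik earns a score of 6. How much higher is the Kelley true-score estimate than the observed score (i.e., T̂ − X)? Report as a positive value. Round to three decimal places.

1.238

T̂ = 0.524(6) + 0.476(8.6) = 3.144 + 4.0936 = 7.23760 → 7.2376
T̂ − X = 7.2376 − 6 = 1.2376 → 1.238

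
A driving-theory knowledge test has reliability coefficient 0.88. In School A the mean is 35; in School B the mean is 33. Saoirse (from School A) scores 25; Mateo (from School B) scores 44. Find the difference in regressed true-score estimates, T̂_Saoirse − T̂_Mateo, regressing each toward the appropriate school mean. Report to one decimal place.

T̂_Saoirse = 0.88(25) + 0.12(35) = 26.200
T̂_Mateo = 0.88(44) + 0.12(33) = 42.680
Difference = 26.200 − 42.680 = -16.480

-16.5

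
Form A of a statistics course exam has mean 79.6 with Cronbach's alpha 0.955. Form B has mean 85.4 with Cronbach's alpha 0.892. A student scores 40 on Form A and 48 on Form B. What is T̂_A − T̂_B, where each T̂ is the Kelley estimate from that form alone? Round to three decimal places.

T̂_A = 0.955(40) + 0.045(79.6) = 41.78200
T̂_B = 0.892(48) + 0.108(85.4) = 52.03920
T̂_A − T̂_B = -10.25720

-10.257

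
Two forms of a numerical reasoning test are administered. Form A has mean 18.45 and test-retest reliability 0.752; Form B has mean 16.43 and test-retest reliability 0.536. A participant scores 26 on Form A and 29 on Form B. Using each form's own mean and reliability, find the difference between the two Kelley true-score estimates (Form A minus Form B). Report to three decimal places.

0.960

T̂_A = 0.752(26) + 0.248(18.45) = 24.12760
T̂_B = 0.536(29) + 0.464(16.43) = 23.16752
T̂_A − T̂_B = 0.96008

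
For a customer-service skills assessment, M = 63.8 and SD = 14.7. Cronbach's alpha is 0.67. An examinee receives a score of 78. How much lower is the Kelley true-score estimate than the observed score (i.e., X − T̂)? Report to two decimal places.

4.69

Regress the observed score toward the mean by the unreliability: T̂ = 0.67·78 + 0.33·63.8 = 52.26 + 21.054 = 73.3140.
X − T̂ = 78 − 73.314 = 4.686 → 4.69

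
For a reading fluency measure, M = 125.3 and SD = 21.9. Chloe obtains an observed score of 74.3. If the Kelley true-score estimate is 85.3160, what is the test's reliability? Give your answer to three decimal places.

T̂ = ρX + (1 − ρ)μ  ⇒  T̂ − μ = ρ(X − μ)
ρ = (T̂ − μ)/(X − μ) = (85.3160 − 125.3) / (74.3 − 125.3) = -39.9840 / -51.0 = 0.78400

0.784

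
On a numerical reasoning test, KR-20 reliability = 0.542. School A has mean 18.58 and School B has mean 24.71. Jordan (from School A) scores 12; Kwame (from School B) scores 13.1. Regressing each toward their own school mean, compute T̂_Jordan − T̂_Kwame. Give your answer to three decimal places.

-3.404

T̂_Jordan = 0.542(12) + 0.458(18.58) = 15.01364
T̂_Kwame = 0.542(13.1) + 0.458(24.71) = 18.41738
Difference = 15.01364 − 18.41738 = -3.40374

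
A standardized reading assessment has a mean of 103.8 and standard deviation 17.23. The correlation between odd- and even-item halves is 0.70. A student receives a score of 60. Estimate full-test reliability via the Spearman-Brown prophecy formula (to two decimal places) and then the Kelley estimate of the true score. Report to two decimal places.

Spearman-Brown: ρ = 2r/(1 + r) = 2(0.70)/(1 + 0.70) = 1.400/1.70 = 0.8235 → 0.82
Weight the observed score by reliability and the mean by (1 − reliability): T̂ = 0.82·60 + 0.18·103.8 = 49.20 + 18.684 = 67.884.

67.88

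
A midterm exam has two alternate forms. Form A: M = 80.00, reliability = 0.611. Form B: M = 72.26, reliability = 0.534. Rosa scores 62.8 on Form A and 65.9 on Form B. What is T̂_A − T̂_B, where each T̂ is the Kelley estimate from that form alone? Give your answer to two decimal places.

T̂_A = 0.611(62.8) + 0.389(80.00) = 69.4908
T̂_B = 0.534(65.9) + 0.466(72.26) = 68.8638
T̂_A − T̂_B = 0.6270

0.63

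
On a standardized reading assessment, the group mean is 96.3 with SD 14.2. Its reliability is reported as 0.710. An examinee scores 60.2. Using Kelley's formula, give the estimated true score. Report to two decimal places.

70.67

Regress the observed score toward the mean by the unreliability: T̂ = 0.710·60.2 + 0.290·96.3 = 42.7420 + 27.9270 = 70.669.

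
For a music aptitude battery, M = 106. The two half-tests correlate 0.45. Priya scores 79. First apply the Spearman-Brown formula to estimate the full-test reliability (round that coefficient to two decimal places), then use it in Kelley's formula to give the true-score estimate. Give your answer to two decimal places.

Spearman-Brown: ρ = 2r/(1 + r) = 2(0.45)/(1 + 0.45) = 0.900/1.45 = 0.6207 → 0.62
T̂ = 0.62(79) + 0.38(106) = 48.98 + 40.28 = 89.260 → 89.26

89.26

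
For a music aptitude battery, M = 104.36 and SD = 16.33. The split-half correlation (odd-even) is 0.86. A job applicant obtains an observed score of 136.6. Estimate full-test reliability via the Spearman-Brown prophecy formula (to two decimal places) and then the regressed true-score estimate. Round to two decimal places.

134.02

Spearman-Brown: ρ = 2r/(1 + r) = 2(0.86)/(1 + 0.86) = 1.720/1.86 = 0.9247 → 0.92
T̂ = ρX + (1 − ρ)μ
  = 0.92 × 136.6 + 0.08 × 104.36
  = 125.672 + 8.3488
  = 134.021
  ≈ 134.02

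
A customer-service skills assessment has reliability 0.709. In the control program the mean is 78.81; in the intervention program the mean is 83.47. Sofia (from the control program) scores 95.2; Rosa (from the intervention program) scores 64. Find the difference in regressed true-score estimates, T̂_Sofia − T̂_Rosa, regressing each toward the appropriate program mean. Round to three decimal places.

20.765

T̂_Sofia = 0.709(95.2) + 0.291(78.81) = 90.43051
T̂_Rosa = 0.709(64) + 0.291(83.47) = 69.66577
Difference = 90.43051 − 69.66577 = 20.76474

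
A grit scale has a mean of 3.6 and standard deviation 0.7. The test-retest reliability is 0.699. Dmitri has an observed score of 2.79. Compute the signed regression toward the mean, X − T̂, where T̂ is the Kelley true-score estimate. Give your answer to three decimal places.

T̂ = 0.699(2.79) + 0.301(3.6) = 1.95021 + 1.0836 = 3.03381 → 3.0338
X − T̂ = 2.79 − 3.0338 = -0.2438 → -0.244

-0.244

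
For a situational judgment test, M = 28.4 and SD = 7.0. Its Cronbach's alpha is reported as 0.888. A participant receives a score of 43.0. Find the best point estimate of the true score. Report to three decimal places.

41.365

T̂ = 0.888(43.0) + 0.112(28.4) = 38.1840 + 3.1808 = 41.3648 → 41.365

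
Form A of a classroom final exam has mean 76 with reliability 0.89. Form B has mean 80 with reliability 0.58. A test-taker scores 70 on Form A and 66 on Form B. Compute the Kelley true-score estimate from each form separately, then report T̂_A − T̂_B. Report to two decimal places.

T̂_A = 0.89(70) + 0.11(76) = 70.6600
T̂_B = 0.58(66) + 0.42(80) = 71.8800
T̂_A − T̂_B = -1.2200

-1.22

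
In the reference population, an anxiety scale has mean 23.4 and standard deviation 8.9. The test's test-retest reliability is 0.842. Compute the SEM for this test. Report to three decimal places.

SEM = SD · √(1 − ρ) = 8.9 × √0.158 = 8.9 × 0.3975 = 3.5377

3.538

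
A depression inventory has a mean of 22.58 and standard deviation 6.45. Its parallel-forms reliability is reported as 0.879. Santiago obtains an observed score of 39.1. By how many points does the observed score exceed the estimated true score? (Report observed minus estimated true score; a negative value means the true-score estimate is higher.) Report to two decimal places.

2.00

T̂ = ρX + (1 − ρ)μ
  = 0.879 × 39.1 + 0.121 × 22.58
  = 34.3689 + 2.73218
  = 37.1011
  ≈ 37.101
X − T̂ = 39.1 − 37.101 = 1.999 → 2.00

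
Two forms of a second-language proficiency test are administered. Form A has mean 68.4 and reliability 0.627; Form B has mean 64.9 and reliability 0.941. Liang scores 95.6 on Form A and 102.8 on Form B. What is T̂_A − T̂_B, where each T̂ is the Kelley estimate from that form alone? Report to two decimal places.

T̂_A = 0.627(95.6) + 0.373(68.4) = 85.4544
T̂_B = 0.941(102.8) + 0.059(64.9) = 100.5639
T̂_A − T̂_B = -15.1095

-15.11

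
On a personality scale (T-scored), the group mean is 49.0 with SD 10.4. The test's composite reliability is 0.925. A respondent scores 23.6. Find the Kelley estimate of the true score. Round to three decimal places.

Regress the observed score toward the mean by the unreliability: T̂ = 0.925·23.6 + 0.075·49.0 = 21.8300 + 3.6750 = 25.5050.

25.505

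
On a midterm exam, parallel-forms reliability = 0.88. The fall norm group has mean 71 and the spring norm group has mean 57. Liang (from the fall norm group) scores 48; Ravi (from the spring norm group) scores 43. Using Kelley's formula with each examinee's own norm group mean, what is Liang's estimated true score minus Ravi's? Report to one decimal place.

T̂_Liang = 0.88(48) + 0.12(71) = 50.760
T̂_Ravi = 0.88(43) + 0.12(57) = 44.680
Difference = 50.760 − 44.680 = 6.080

6.1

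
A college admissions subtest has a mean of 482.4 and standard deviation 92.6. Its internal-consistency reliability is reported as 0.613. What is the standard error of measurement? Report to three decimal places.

57.606

SEM = SD · √(1 − ρ) = 92.6 × √0.387 = 92.6 × 0.6221 = 57.6058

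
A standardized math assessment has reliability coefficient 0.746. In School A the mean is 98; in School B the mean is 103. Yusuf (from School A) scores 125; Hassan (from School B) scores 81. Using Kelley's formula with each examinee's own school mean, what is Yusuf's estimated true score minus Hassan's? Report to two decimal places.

31.55

T̂_Yusuf = 0.746(125) + 0.254(98) = 118.1420
T̂_Hassan = 0.746(81) + 0.254(103) = 86.5880
Difference = 118.1420 − 86.5880 = 31.5540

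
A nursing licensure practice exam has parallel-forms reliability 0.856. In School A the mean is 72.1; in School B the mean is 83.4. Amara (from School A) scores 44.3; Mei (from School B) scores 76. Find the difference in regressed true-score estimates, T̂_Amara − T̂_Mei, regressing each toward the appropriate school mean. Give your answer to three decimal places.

-28.762

T̂_Amara = 0.856(44.3) + 0.144(72.1) = 48.30320
T̂_Mei = 0.856(76) + 0.144(83.4) = 77.06560
Difference = 48.30320 − 77.06560 = -28.76240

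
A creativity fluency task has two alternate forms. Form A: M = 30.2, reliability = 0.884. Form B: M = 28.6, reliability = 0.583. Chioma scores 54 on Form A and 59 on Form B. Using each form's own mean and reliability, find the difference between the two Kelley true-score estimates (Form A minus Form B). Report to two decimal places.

4.92

T̂_A = 0.884(54) + 0.116(30.2) = 51.2392
T̂_B = 0.583(59) + 0.417(28.6) = 46.3232
T̂_A − T̂_B = 4.9160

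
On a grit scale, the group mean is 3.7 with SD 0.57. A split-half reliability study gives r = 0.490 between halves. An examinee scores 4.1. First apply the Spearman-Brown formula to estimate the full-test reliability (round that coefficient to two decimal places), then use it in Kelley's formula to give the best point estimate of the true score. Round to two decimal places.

Spearman-Brown: ρ = 2r/(1 + r) = 2(0.490)/(1 + 0.490) = 0.9800/1.490 = 0.6577 → 0.66
Weight the observed score by reliability and the mean by (1 − reliability): T̂ = 0.66·4.1 + 0.34·3.7 = 2.706 + 1.258 = 3.964.

3.96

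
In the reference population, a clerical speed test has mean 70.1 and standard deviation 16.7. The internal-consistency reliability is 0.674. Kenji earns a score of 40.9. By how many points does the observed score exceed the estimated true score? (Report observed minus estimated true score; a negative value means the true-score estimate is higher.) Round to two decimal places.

Regress the observed score toward the mean by the unreliability: T̂ = 0.674·40.9 + 0.326·70.1 = 27.5666 + 22.8526 = 50.4192.
X − T̂ = 40.9 − 50.419 = -9.519 → -9.52

-9.52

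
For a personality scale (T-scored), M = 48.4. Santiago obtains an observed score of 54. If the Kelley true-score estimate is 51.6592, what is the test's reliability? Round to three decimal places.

0.582

T̂ = ρX + (1 − ρ)μ  ⇒  T̂ − μ = ρ(X − μ)
ρ = (T̂ − μ)/(X − μ) = (51.6592 − 48.4) / (54 − 48.4) = 3.2592 / 5.6 = 0.58200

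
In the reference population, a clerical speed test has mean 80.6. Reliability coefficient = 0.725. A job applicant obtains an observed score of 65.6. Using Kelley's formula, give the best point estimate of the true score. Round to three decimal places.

69.725

T̂ = 0.725(65.6) + 0.275(80.6) = 47.5600 + 22.1650 = 69.7250 → 69.725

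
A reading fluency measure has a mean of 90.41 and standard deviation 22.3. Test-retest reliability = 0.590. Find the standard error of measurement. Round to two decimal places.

SEM = SD · √(1 − ρ) = 22.3 × √0.410 = 22.3 × 0.6403 = 14.279

14.28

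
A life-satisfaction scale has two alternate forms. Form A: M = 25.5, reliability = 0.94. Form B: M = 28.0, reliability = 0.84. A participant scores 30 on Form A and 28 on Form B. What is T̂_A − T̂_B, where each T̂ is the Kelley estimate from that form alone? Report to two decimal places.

1.73

T̂_A = 0.94(30) + 0.06(25.5) = 29.7300
T̂_B = 0.84(28) + 0.16(28.0) = 28.0000
T̂_A − T̂_B = 1.7300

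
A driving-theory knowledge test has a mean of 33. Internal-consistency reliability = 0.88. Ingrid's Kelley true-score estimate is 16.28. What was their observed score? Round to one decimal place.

T̂ = ρX + (1 − ρ)μ  ⇒  X = (T̂ − (1 − ρ)μ) / ρ
X = (16.28 − 0.12 × 33) / 0.88 = (16.28 − 3.96) / 0.88 = 12.32 / 0.88 = 14.000

14.0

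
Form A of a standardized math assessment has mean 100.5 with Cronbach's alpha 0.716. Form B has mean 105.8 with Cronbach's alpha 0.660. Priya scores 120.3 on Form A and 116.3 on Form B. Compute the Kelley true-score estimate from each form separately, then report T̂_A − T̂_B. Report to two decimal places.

1.95

T̂_A = 0.716(120.3) + 0.284(100.5) = 114.6768
T̂_B = 0.660(116.3) + 0.340(105.8) = 112.7300
T̂_A − T̂_B = 1.9468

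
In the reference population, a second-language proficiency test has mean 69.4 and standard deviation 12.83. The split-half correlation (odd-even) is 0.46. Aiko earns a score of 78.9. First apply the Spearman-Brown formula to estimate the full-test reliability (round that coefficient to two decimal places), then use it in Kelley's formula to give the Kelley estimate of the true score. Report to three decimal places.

Spearman-Brown: ρ = 2r/(1 + r) = 2(0.46)/(1 + 0.46) = 0.920/1.46 = 0.6301 → 0.63
T̂ = ρX + (1 − ρ)μ
  = 0.63 × 78.9 + 0.37 × 69.4
  = 49.707 + 25.678
  = 75.3850
  ≈ 75.385

75.385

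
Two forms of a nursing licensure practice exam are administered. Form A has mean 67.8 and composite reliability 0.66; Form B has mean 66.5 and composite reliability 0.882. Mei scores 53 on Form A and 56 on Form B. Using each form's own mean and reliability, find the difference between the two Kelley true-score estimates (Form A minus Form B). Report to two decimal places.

T̂_A = 0.66(53) + 0.34(67.8) = 58.0320
T̂_B = 0.882(56) + 0.118(66.5) = 57.2390
T̂_A − T̂_B = 0.7930

0.79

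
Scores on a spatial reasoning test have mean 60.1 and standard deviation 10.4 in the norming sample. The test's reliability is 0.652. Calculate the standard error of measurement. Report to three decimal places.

SEM = SD · √(1 − ρ) = 10.4 × √0.348 = 10.4 × 0.5899 = 6.1351

6.135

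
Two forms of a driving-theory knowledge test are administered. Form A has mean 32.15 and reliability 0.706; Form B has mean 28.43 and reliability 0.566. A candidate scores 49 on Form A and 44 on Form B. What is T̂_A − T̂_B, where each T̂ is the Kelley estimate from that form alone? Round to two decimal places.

6.80

T̂_A = 0.706(49) + 0.294(32.15) = 44.0461
T̂_B = 0.566(44) + 0.434(28.43) = 37.2426
T̂_A − T̂_B = 6.8035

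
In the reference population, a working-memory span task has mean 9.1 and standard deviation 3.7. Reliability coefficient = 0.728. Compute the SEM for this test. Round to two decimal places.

1.93

SEM = SD · √(1 − ρ) = 3.7 × √0.272 = 3.7 × 0.5215 = 1.930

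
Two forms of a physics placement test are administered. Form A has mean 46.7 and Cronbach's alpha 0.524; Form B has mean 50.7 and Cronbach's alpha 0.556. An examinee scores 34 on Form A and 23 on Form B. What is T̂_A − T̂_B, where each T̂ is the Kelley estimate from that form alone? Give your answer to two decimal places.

T̂_A = 0.524(34) + 0.476(46.7) = 40.0452
T̂_B = 0.556(23) + 0.444(50.7) = 35.2988
T̂_A − T̂_B = 4.7464

4.75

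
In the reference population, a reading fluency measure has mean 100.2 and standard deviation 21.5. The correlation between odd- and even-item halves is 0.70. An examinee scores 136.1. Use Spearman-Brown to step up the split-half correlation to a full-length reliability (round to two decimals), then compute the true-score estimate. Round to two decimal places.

Spearman-Brown: ρ = 2r/(1 + r) = 2(0.70)/(1 + 0.70) = 1.400/1.70 = 0.8235 → 0.82
Weight the observed score by reliability and the mean by (1 − reliability): T̂ = 0.82·136.1 + 0.18·100.2 = 111.602 + 18.036 = 129.638.

129.64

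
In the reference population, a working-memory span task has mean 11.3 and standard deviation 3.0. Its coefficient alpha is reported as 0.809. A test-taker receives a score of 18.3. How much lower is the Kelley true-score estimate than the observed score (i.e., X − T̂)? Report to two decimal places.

1.34

Weight the observed score by reliability and the mean by (1 − reliability): T̂ = 0.809·18.3 + 0.191·11.3 = 14.8047 + 2.1583 = 16.9630.
X − T̂ = 18.3 − 16.963 = 1.337 → 1.34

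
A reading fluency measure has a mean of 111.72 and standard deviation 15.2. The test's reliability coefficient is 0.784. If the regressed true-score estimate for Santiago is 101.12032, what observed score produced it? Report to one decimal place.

98.2

T̂ = ρX + (1 − ρ)μ  ⇒  X = (T̂ − (1 − ρ)μ) / ρ
X = (101.12032 − 0.216 × 111.72) / 0.784 = (101.12032 − 24.13152) / 0.784 = 76.98880 / 0.784 = 98.200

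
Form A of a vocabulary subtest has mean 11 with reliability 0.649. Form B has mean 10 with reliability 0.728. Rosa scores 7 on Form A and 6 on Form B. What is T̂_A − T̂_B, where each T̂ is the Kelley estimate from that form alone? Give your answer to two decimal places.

1.32

T̂_A = 0.649(7) + 0.351(11) = 8.4040
T̂_B = 0.728(6) + 0.272(10) = 7.0880
T̂_A − T̂_B = 1.3160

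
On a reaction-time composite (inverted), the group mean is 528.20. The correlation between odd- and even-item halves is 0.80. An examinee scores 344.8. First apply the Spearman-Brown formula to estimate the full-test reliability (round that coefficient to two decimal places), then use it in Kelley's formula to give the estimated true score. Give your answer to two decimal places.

364.97

Spearman-Brown: ρ = 2r/(1 + r) = 2(0.80)/(1 + 0.80) = 1.600/1.80 = 0.8889 → 0.89
T̂ = ρX + (1 − ρ)μ
  = 0.89 × 344.8 + 0.11 × 528.20
  = 306.872 + 58.1020
  = 364.974
  ≈ 364.97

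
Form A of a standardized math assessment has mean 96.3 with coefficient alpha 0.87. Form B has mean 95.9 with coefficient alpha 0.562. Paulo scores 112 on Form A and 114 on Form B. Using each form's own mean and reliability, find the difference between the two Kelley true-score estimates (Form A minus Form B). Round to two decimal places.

3.89

T̂_A = 0.87(112) + 0.13(96.3) = 109.9590
T̂_B = 0.562(114) + 0.438(95.9) = 106.0722
T̂_A − T̂_B = 3.8868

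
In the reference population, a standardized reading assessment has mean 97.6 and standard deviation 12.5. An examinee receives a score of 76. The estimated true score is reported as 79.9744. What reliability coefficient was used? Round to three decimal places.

0.816

T̂ = ρX + (1 − ρ)μ  ⇒  T̂ − μ = ρ(X − μ)
ρ = (T̂ − μ)/(X − μ) = (79.9744 − 97.6) / (76 − 97.6) = -17.6256 / -21.6 = 0.81600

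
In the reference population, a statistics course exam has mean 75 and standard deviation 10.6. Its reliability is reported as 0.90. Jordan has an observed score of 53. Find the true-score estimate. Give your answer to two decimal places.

55.20

Regress the observed score toward the mean by the unreliability: T̂ = 0.90·53 + 0.10·75 = 47.70 + 7.50 = 55.200.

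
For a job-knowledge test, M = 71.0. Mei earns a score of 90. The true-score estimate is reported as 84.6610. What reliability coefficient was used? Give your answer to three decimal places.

T̂ = ρX + (1 − ρ)μ  ⇒  T̂ − μ = ρ(X − μ)
ρ = (T̂ − μ)/(X − μ) = (84.6610 − 71.0) / (90 − 71.0) = 13.6610 / 19.0 = 0.71900

0.719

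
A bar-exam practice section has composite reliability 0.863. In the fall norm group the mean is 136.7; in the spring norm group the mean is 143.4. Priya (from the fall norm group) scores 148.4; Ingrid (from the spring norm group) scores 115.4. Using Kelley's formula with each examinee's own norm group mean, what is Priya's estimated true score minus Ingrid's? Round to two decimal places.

T̂_Priya = 0.863(148.4) + 0.137(136.7) = 146.7971
T̂_Ingrid = 0.863(115.4) + 0.137(143.4) = 119.2360
Difference = 146.7971 − 119.2360 = 27.5611

27.56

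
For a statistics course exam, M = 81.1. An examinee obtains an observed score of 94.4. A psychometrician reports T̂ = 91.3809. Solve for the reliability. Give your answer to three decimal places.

0.773

T̂ = ρX + (1 − ρ)μ  ⇒  T̂ − μ = ρ(X − μ)
ρ = (T̂ − μ)/(X − μ) = (91.3809 − 81.1) / (94.4 − 81.1) = 10.2809 / 13.3 = 0.77300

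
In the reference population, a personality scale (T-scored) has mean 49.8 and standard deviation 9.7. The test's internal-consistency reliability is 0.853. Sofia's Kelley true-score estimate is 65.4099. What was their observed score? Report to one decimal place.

T̂ = ρX + (1 − ρ)μ  ⇒  X = (T̂ − (1 − ρ)μ) / ρ
X = (65.4099 − 0.147 × 49.8) / 0.853 = (65.4099 − 7.3206) / 0.853 = 58.0893 / 0.853 = 68.100

68.1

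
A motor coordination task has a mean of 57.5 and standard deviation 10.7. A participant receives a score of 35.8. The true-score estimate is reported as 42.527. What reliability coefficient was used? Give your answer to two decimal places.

0.69

T̂ = ρX + (1 − ρ)μ  ⇒  T̂ − μ = ρ(X − μ)
ρ = (T̂ − μ)/(X − μ) = (42.527 − 57.5) / (35.8 − 57.5) = -14.973 / -21.7 = 0.6900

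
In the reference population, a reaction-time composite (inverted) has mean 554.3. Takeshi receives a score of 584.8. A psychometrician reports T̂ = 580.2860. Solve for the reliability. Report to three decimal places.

T̂ = ρX + (1 − ρ)μ  ⇒  T̂ − μ = ρ(X − μ)
ρ = (T̂ − μ)/(X − μ) = (580.2860 − 554.3) / (584.8 − 554.3) = 25.9860 / 30.5 = 0.85200

0.852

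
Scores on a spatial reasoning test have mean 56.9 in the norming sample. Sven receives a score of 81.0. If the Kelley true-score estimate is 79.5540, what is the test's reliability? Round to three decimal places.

0.940

T̂ = ρX + (1 − ρ)μ  ⇒  T̂ − μ = ρ(X − μ)
ρ = (T̂ − μ)/(X − μ) = (79.5540 − 56.9) / (81.0 − 56.9) = 22.6540 / 24.1 = 0.94000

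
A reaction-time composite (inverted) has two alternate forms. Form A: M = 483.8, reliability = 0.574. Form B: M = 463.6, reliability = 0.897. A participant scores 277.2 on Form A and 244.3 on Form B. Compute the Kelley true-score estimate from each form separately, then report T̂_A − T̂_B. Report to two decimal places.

T̂_A = 0.574(277.2) + 0.426(483.8) = 365.2116
T̂_B = 0.897(244.3) + 0.103(463.6) = 266.8879
T̂_A − T̂_B = 98.3237

98.32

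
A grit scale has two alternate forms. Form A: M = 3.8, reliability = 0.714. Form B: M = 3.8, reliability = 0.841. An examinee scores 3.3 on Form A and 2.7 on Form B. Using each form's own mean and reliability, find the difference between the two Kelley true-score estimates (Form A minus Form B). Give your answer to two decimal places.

0.57

T̂_A = 0.714(3.3) + 0.286(3.8) = 3.4430
T̂_B = 0.841(2.7) + 0.159(3.8) = 2.8749
T̂_A − T̂_B = 0.5681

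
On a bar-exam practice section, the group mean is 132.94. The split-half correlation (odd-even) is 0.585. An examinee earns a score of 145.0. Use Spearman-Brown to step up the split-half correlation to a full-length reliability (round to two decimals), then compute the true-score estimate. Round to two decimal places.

141.86

Spearman-Brown: ρ = 2r/(1 + r) = 2(0.585)/(1 + 0.585) = 1.1700/1.585 = 0.7382 → 0.74
Regress the observed score toward the mean by the unreliability: T̂ = 0.74·145.0 + 0.26·132.94 = 107.300 + 34.5644 = 141.864.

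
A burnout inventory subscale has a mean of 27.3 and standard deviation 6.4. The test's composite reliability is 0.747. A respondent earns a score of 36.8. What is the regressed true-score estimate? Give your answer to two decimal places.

Regress the observed score toward the mean by the unreliability: T̂ = 0.747·36.8 + 0.253·27.3 = 27.4896 + 6.9069 = 34.397.

34.40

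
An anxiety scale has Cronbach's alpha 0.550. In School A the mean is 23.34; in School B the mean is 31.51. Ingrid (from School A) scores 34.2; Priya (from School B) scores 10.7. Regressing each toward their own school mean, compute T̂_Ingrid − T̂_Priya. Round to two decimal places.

9.25

T̂_Ingrid = 0.550(34.2) + 0.450(23.34) = 29.3130
T̂_Priya = 0.550(10.7) + 0.450(31.51) = 20.0645
Difference = 29.3130 − 20.0645 = 9.2485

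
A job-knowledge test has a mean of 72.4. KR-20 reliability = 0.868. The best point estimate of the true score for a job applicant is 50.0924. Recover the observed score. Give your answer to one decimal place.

46.7

T̂ = ρX + (1 − ρ)μ  ⇒  X = (T̂ − (1 − ρ)μ) / ρ
X = (50.0924 − 0.132 × 72.4) / 0.868 = (50.0924 − 9.5568) / 0.868 = 40.5356 / 0.868 = 46.700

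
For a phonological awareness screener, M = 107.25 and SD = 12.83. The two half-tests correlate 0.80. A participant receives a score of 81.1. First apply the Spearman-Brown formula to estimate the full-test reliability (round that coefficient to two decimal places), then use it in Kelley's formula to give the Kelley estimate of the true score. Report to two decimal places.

Spearman-Brown: ρ = 2r/(1 + r) = 2(0.80)/(1 + 0.80) = 1.600/1.80 = 0.8889 → 0.89
T̂ = ρX + (1 − ρ)μ
  = 0.89 × 81.1 + 0.11 × 107.25
  = 72.179 + 11.7975
  = 83.977
  ≈ 83.98

83.98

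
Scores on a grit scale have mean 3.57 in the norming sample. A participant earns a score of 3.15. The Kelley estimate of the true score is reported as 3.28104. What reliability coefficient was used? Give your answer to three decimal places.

0.688

T̂ = ρX + (1 − ρ)μ  ⇒  T̂ − μ = ρ(X − μ)
ρ = (T̂ − μ)/(X − μ) = (3.28104 − 3.57) / (3.15 − 3.57) = -0.28896 / -0.42 = 0.68800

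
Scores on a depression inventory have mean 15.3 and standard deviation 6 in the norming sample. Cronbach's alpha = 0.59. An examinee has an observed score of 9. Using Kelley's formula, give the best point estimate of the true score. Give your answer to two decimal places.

T̂ = 0.59(9) + 0.41(15.3) = 5.31 + 6.273 = 11.583 → 11.58

11.58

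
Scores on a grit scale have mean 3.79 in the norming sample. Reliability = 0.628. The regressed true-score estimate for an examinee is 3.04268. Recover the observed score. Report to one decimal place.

T̂ = ρX + (1 − ρ)μ  ⇒  X = (T̂ − (1 − ρ)μ) / ρ
X = (3.04268 − 0.372 × 3.79) / 0.628 = (3.04268 − 1.40988) / 0.628 = 1.63280 / 0.628 = 2.600

2.6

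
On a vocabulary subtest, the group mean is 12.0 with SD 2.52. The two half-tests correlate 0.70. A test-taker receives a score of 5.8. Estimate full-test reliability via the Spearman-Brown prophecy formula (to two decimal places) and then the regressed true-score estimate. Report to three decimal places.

Spearman-Brown: ρ = 2r/(1 + r) = 2(0.70)/(1 + 0.70) = 1.400/1.70 = 0.8235 → 0.82
T̂ = ρX + (1 − ρ)μ
  = 0.82 × 5.8 + 0.18 × 12.0
  = 4.756 + 2.160
  = 6.9160
  ≈ 6.916

6.916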